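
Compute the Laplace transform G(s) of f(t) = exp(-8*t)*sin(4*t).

G(s) = 4/((s + 8)^2 + 16)

L{sin(4t)} = 4/(s^2 + 16).
By the first shifting theorem, multiplying by e^(-8t) replaces s with s + 8.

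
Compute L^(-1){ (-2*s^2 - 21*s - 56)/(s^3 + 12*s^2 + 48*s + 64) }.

-2*t^2*exp(-4*t) - 5*t*exp(-4*t) - 2*exp(-4*t)

Factor the denominator: s^3 + 12*s^2 + 48*s + 64 = (s + 4)^3.
Partial fraction decomposition gives [-2/(s + 4)] + [-5/(s + 4)^2] + [-4/(s + 4)^3].
Invert each term: -2/(s + 4) ↔ -2e^(-4t); -5/(s + 4)^2 ↔ -5t·e^(-4t); -4/(s + 4)^3 ↔ (-2)t^2·e^(-4t).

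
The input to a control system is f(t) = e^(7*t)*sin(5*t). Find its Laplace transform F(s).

F(s) = 5/((s - 7)^2 + 25)

L{sin(5t)} = 5/(s^2 + 25).
By the first shifting theorem, multiplying by e^(7t) replaces s with s - 7.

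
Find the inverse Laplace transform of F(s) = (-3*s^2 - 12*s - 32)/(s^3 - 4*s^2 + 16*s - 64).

Factor the denominator: s^3 - 4*s^2 + 16*s - 64 = (s - 4)*(s^2 + 16).
Partial fraction decomposition gives [-4/(s - 4)] + [s/(s^2 + 16)] + [-8/(s^2 + 16)].
Invert each term: -4/(s - 4) ↔ -4e^(4t); 1·s/(s^2 + 16) ↔ cos(4t); -2·4/(s^2 + 16) ↔ -2sin(4t).

-4*exp(4*t) - 2*sin(4*t) + cos(4*t)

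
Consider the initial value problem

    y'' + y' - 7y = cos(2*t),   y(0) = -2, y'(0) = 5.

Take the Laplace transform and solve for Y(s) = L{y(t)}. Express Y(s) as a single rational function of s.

Transform both sides with L{·}.
Using L{y''} = s^2 Y - s·y(0) - y'(0) and L{y'} = sY - y(0), with y(0) = -2, y'(0) = 5, the left side becomes (s^2 + s - 7)Y - (-2*s + 3).
The right side is L{cos(2*t)} = s/(s^2 + 4).
So (s^2 + s - 7)Y = s/(s^2 + 4) + (-2*s + 3).
Solve for Y(s) and write it as one ratio of polynomials.

Y(s) = (-2*s^3 + 3*s^2 - 7*s + 12)/(s^4 + s^3 - 3*s^2 + 4*s - 28)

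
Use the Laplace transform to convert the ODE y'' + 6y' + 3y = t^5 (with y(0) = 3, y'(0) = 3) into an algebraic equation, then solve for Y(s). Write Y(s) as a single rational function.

Y(s) = (3*s^7 + 21*s^6 + 120)/(s^8 + 6*s^7 + 3*s^6)

Transform both sides with L{·}.
The derivative rules (L{y''} = s^2 Y - s·y(0) - y'(0) and L{y'} = sY - y(0), with y(0) = 3, y'(0) = 3) turn the left side into (s^2 + 6*s + 3)Y - (3*s + 21).
The right side is L{t^5} = 120/s^6.
So (s^2 + 6*s + 3)Y = 120/s^6 + (3*s + 21).
Solve for Y(s) and write it as one ratio of polynomials.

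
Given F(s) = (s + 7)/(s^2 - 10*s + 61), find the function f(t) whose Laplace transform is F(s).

f(t) = 2*exp(5*t)*sin(6*t) + exp(5*t)*cos(6*t)

Complete the square in the denominator: s^2 - 10*s + 61 = (s - 5)^2 + 6^2.
Split the numerator to match: s + 7 = 1·(s - 5) + 2·6.
Invert each term: 1·(s - 5)/((s - 5)^2 + 36) ↔ e^(5t)cos(6t); 2·6/((s - 5)^2 + 36) ↔ 2e^(5t)sin(6t).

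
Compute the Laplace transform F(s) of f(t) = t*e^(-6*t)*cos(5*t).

F(s) = (s + 1)*(s + 11)/(s^2 + 12*s + 61)^2

L{cos(5t)} = s/(s^2 + 25).
Multiplying by e^(-6t) shifts s → s + 6, so L{e^(-6*t)*cos(5*t)} = (s + 6)/((s + 6)^2 + 25).
Then apply L{t·g(t)} = -d/ds[G(s)] with G(s) = (s + 6)/((s + 6)^2 + 25):
differentiating 1 time and applying the sign gives (s + 1)*(s + 11)/(s^2 + 12*s + 61)^2.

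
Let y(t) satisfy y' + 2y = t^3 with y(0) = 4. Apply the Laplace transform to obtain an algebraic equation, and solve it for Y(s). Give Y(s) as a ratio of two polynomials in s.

Laplace-transform each side.
With L{y'} = sY - y(0) = sY - 4: the LHS transforms to (s + 2)Y - (4).
The right side is L{t^3} = 6/s^4.
So (s + 2)Y = 6/s^4 + (4).
Isolate Y and clear denominators.

Y(s) = (4*s^4 + 6)/(s^5 + 2*s^4)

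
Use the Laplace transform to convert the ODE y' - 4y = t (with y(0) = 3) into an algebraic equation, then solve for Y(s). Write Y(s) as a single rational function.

Y(s) = (3*s^2 + 1)/(s^3 - 4*s^2)

Take the Laplace transform of both sides.
Using L{y'} = sY - y(0) = sY - 3, the left side becomes (s - 4)Y - (3).
The right side is L{t} = s^(-2).
So (s - 4)Y = s^(-2) + (3).
Isolate Y and clear denominators.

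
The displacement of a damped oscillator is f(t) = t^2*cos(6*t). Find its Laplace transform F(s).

L{cos(6t)} = s/(s^2 + 36).
Then apply L{t^2·g(t)} = (-1)^2 d^2/ds^2[G(s)] with G(s) = s/(s^2 + 36):
differentiating 2 times and applying the sign gives 2*s*(s^2 - 108)/(s^2 + 36)^3.

F(s) = 2*s*(s^2 - 108)/(s^2 + 36)^3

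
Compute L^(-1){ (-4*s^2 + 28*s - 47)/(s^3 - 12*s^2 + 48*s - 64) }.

t^2*exp(4*t)/2 - 4*t*exp(4*t) - 4*exp(4*t)

Factor the denominator: s^3 - 12*s^2 + 48*s - 64 = (s - 4)^3.
Partial fraction decomposition gives [-4/(s - 4)] + [-4/(s - 4)^2] + [(s - 4)^(-3)].
Invert each term: -4/(s - 4) ↔ -4e^(4t); -4/(s - 4)^2 ↔ -4t·e^(4t); 1/(s - 4)^3 ↔ (1/2)t^2·e^(4t).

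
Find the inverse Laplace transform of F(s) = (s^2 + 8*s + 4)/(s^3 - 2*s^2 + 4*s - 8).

3*exp(2*t) + 2*sin(2*t) - 2*cos(2*t)

Factor the denominator: s^3 - 2*s^2 + 4*s - 8 = (s - 2)*(s^2 + 4).
Partial fraction decomposition gives [3/(s - 2)] + [-2*s/(s^2 + 4)] + [4/(s^2 + 4)].
Invert each term: 3/(s - 2) ↔ 3e^(2t); -2·s/(s^2 + 4) ↔ -2cos(2t); 2·2/(s^2 + 4) ↔ 2sin(2t).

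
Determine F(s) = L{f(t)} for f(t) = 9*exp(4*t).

L{9} = 9/s.
By the first shifting theorem, multiplying by e^(4t) replaces s with s - 4.

F(s) = 9/(s - 4)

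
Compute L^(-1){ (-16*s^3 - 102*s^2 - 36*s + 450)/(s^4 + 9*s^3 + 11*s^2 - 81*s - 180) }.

-3*exp(3*t) - 6*exp(-3*t) - 2*exp(-4*t) - 5*exp(-5*t)

Factor the denominator: s^4 + 9*s^3 + 11*s^2 - 81*s - 180 = (s - 3)*(s + 3)*(s + 4)*(s + 5).
Partial fraction decomposition gives [-3/(s - 3)] + [-6/(s + 3)] + [-5/(s + 5)] + [-2/(s + 4)].
Invert each term: -3/(s - 3) ↔ -3e^(3t); -6/(s + 3) ↔ -6e^(-3t); -5/(s + 5) ↔ -5e^(-5t); -2/(s + 4) ↔ -2e^(-4t).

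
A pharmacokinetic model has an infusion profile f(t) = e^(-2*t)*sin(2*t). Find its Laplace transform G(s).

G(s) = 2/((s + 2)^2 + 4)

L{sin(2t)} = 2/(s^2 + 4).
By the first shifting theorem, multiplying by e^(-2t) replaces s with s + 2.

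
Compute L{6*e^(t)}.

6/(s - 1)

L{6} = 6/s.
By the first shifting theorem, multiplying by e^(t) replaces s with s - 1.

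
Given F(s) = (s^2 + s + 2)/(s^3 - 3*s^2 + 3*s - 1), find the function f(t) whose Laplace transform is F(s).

f(t) = 2*t^2*exp(t) + 3*t*exp(t) + exp(t)

Factor the denominator: s^3 - 3*s^2 + 3*s - 1 = (s - 1)^3.
Partial fraction decomposition gives [1/(s - 1)] + [3/(s - 1)^2] + [4/(s - 1)^3].
Invert each term: 1/(s - 1) ↔ e^(t); 3/(s - 1)^2 ↔ 3t·e^(t); 4/(s - 1)^3 ↔ (2)t^2·e^(t).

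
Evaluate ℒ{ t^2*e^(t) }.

2/(s - 1)^3

L{e^(t)} = 1/(s - 1).
Then apply L{t^2·g(t)} = (-1)^2 d^2/ds^2[G(s)] with G(s) = 1/(s - 1):
differentiating 2 times and applying the sign gives 2/(s - 1)^3.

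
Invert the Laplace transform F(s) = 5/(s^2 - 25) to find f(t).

f(t) = sinh(5*t)

Since L{sinh(5t)} = 5/(s^2 - 25), the inverse is sinh(5*t).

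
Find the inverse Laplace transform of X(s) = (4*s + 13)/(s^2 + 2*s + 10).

Complete the square in the denominator: s^2 + 2*s + 10 = (s + 1)^2 + 3^2.
Split the numerator to match: 4*s + 13 = 4·(s + 1) + 3·3.
Invert each term: 4·(s + 1)/((s + 1)^2 + 9) ↔ 4e^(-t)cos(3t); 3·3/((s + 1)^2 + 9) ↔ 3e^(-t)sin(3t).

3*exp(-t)*sin(3*t) + 4*exp(-t)*cos(3*t)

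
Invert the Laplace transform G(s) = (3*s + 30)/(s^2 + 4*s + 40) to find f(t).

f(t) = 4*exp(-2*t)*sin(6*t) + 3*exp(-2*t)*cos(6*t)

Complete the square in the denominator: s^2 + 4*s + 40 = (s + 2)^2 + 6^2.
Split the numerator to match: 3*s + 30 = 3·(s + 2) + 4·6.
Invert each term: 3·(s + 2)/((s + 2)^2 + 36) ↔ 3e^(-2t)cos(6t); 4·6/((s + 2)^2 + 36) ↔ 4e^(-2t)sin(6t).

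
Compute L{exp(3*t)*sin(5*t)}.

5/((s - 3)^2 + 25)

L{sin(5t)} = 5/(s^2 + 25).
By the first shifting theorem, multiplying by e^(3t) replaces s with s - 3.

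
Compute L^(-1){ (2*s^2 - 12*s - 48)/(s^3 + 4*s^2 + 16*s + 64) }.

Factor the denominator: s^3 + 4*s^2 + 16*s + 64 = (s + 4)*(s^2 + 16).
Partial fraction decomposition gives [1/(s + 4)] + [s/(s^2 + 16)] + [-16/(s^2 + 16)].
Invert each term: 1/(s + 4) ↔ e^(-4t); 1·s/(s^2 + 16) ↔ cos(4t); -4·4/(s^2 + 16) ↔ -4sin(4t).

-4*sin(4*t) + cos(4*t) + exp(-4*t)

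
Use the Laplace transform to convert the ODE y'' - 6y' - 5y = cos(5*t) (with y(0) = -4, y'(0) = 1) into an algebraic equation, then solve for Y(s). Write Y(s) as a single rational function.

Laplace-transform each side.
With L{y''} = s^2 Y - s·y(0) - y'(0) and L{y'} = sY - y(0), with y(0) = -4, y'(0) = 1: the LHS transforms to (s^2 - 6*s - 5)Y - (-4*s + 25).
The right side is L{cos(5*t)} = s/(s^2 + 25).
So (s^2 - 6*s - 5)Y = s/(s^2 + 25) + (-4*s + 25).
Isolate Y and clear denominators.

Y(s) = (-4*s^3 + 25*s^2 - 99*s + 625)/(s^4 - 6*s^3 + 20*s^2 - 150*s - 125)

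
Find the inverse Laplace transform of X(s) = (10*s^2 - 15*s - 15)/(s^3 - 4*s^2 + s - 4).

Factor the denominator: s^3 - 4*s^2 + s - 4 = (s - 4)*(s^2 + 1).
Partial fraction decomposition gives [5/(s - 4)] + [5*s/(s^2 + 1)] + [5/(s^2 + 1)].
Invert each term: 5/(s - 4) ↔ 5e^(4t); 5·s/(s^2 + 1) ↔ 5cos(t); 5·1/(s^2 + 1) ↔ 5sin(t).

5*exp(4*t) + 5*sin(t) + 5*cos(t)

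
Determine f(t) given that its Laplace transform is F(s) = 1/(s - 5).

f(t) = exp(5*t)

Since L{e^(5t)} = 1/(s - 5), the inverse is e^(5*t).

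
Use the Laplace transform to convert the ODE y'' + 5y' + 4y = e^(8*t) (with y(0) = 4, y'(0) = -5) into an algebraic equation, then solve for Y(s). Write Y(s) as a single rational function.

Y(s) = (4*s^2 - 17*s - 119)/(s^3 - 3*s^2 - 36*s - 32)

Laplace-transform each side.
Using L{y''} = s^2 Y - s·y(0) - y'(0) and L{y'} = sY - y(0), with y(0) = 4, y'(0) = -5, the left side becomes (s^2 + 5*s + 4)Y - (4*s + 15).
The right side is L{e^(8*t)} = 1/(s - 8).
So (s^2 + 5*s + 4)Y = 1/(s - 8) + (4*s + 15).
Isolate Y and clear denominators.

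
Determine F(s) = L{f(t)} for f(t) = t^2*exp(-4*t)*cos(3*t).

L{cos(3t)} = s/(s^2 + 9).
Multiplying by e^(-4t) shifts s → s + 4, so L{exp(-4*t)*cos(3*t)} = (s + 4)/((s + 4)^2 + 9).
Then apply L{t^2·g(t)} = (-1)^2 d^2/ds^2[G(s)] with G(s) = (s + 4)/((s + 4)^2 + 9):
differentiating 2 times and applying the sign gives 2*(s + 4)*(s^2 + 8*s - 11)/(s^2 + 8*s + 25)^3.

F(s) = 2*(s + 4)*(s^2 + 8*s - 11)/(s^2 + 8*s + 25)^3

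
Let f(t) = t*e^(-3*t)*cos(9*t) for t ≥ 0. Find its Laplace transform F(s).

F(s) = (s - 6)*(s + 12)/(s^2 + 6*s + 90)^2

L{cos(9t)} = s/(s^2 + 81).
Multiplying by e^(-3t) shifts s → s + 3, so L{e^(-3*t)*cos(9*t)} = (s + 3)/((s + 3)^2 + 81).
Then apply L{t·g(t)} = -d/ds[G(s)] with G(s) = (s + 3)/((s + 3)^2 + 81):
differentiating 1 time and applying the sign gives (s - 6)*(s + 12)/(s^2 + 6*s + 90)^2.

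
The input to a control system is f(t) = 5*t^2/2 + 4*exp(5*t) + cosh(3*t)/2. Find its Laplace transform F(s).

F(s) = s/(2*(s^2 - 9)) + 4/(s - 5) + 5/s^3

Apply the Laplace transform termwise.
(4)·[L{e^(5t)} = 1/(s - 5)]; (5/2)·[L{t^2} = 2!/s^3 = 2/s^3]; (1/2)·[L{cosh(3t)} = s/(s^2 - 9)].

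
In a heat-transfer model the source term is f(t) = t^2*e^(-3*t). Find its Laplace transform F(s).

L{e^(-3t)} = 1/(s + 3).
Then apply L{t^2·g(t)} = (-1)^2 d^2/ds^2[G(s)] with G(s) = 1/(s + 3):
differentiating 2 times and applying the sign gives 2/(s + 3)^3.

F(s) = 2/(s + 3)^3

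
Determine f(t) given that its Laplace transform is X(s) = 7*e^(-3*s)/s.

The factor e^(-3s) signals a time shift by c = 3 (second shifting theorem).
L{7} = 7/s, so L^-1{7/s} = 7.
Hence the inverse is u(t - 3) times that function evaluated at t - 3.

f(t) = Heaviside(t - 3)*(7)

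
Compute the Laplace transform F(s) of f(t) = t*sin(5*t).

F(s) = 10*s/(s^2 + 25)^2

L{sin(5t)} = 5/(s^2 + 25).
Then apply L{t·g(t)} = -d/ds[G(s)] with G(s) = 5/(s^2 + 25):
differentiating 1 time and applying the sign gives 10*s/(s^2 + 25)^2.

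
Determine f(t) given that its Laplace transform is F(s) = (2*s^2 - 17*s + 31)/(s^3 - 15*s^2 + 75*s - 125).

Factor the denominator: s^3 - 15*s^2 + 75*s - 125 = (s - 5)^3.
Partial fraction decomposition gives [2/(s - 5)] + [3/(s - 5)^2] + [-4/(s - 5)^3].
Invert each term: 2/(s - 5) ↔ 2e^(5t); 3/(s - 5)^2 ↔ 3t·e^(5t); -4/(s - 5)^3 ↔ (-2)t^2·e^(5t).

f(t) = -2*t^2*exp(5*t) + 3*t*exp(5*t) + 2*exp(5*t)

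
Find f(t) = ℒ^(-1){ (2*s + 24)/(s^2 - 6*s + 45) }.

f(t) = 5*exp(3*t)*sin(6*t) + 2*exp(3*t)*cos(6*t)

Complete the square in the denominator: s^2 - 6*s + 45 = (s - 3)^2 + 6^2.
Split the numerator to match: 2*s + 24 = 2·(s - 3) + 5·6.
Invert each term: 2·(s - 3)/((s - 3)^2 + 36) ↔ 2e^(3t)cos(6t); 5·6/((s - 3)^2 + 36) ↔ 5e^(3t)sin(6t).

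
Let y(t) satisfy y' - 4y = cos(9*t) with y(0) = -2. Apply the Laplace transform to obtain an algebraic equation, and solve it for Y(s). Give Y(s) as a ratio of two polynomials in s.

Y(s) = (-2*s^2 + s - 162)/(s^3 - 4*s^2 + 81*s - 324)

Laplace-transform each side.
The derivative rules (L{y'} = sY - y(0) = sY - (-2)) turn the left side into (s - 4)Y - (-2).
The right side is L{cos(9*t)} = s/(s^2 + 81).
So (s - 4)Y = s/(s^2 + 81) + (-2).
Solve for Y(s) and write it as one ratio of polynomials.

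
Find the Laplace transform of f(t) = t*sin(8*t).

16*s/(s^2 + 64)^2

L{sin(8t)} = 8/(s^2 + 64).
Then apply L{t·g(t)} = -d/ds[H(s)] with H(s) = 8/(s^2 + 64):
differentiating 1 time and applying the sign gives 16*s/(s^2 + 64)^2.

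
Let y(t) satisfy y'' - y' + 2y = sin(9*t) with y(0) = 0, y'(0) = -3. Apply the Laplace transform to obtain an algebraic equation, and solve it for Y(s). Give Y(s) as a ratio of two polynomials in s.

Y(s) = (-3*s^2 - 234)/(s^4 - s^3 + 83*s^2 - 81*s + 162)

Transform both sides with L{·}.
Using L{y''} = s^2 Y - s·y(0) - y'(0) and L{y'} = sY - y(0), with y(0) = 0, y'(0) = -3, the left side becomes (s^2 - s + 2)Y - (-3).
The right side is L{sin(9*t)} = 9/(s^2 + 81).
So (s^2 - s + 2)Y = 9/(s^2 + 81) + (-3).
Solve for Y(s) and write it as one ratio of polynomials.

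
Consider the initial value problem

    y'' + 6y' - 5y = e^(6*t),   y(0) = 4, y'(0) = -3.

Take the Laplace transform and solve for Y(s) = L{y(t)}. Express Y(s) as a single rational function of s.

Y(s) = (4*s^2 - 3*s - 125)/(s^3 - 41*s + 30)

Apply the Laplace transform to the equation.
With L{y''} = s^2 Y - s·y(0) - y'(0) and L{y'} = sY - y(0), with y(0) = 4, y'(0) = -3: the LHS transforms to (s^2 + 6*s - 5)Y - (4*s + 21).
The right side is L{e^(6*t)} = 1/(s - 6).
So (s^2 + 6*s - 5)Y = 1/(s - 6) + (4*s + 21).
Divide through and combine into a single rational function.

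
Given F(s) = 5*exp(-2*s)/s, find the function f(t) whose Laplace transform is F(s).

f(t) = Heaviside(t - 2)*(5)

The factor e^(-2s) signals a time shift by c = 2 (second shifting theorem).
L{5} = 5/s, so L^-1{5/s} = 5.
Hence the inverse is u(t - 2) times that function evaluated at t - 2.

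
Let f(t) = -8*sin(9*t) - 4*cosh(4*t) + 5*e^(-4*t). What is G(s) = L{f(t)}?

Apply the Laplace transform termwise.
(5)·[L{e^(-4t)} = 1/(s + 4)]; (-4)·[L{cosh(4t)} = s/(s^2 - 16)]; (-8)·[L{sin(9t)} = 9/(s^2 + 81)].

G(s) = -4*s/(s^2 - 16) - 72/(s^2 + 81) + 5/(s + 4)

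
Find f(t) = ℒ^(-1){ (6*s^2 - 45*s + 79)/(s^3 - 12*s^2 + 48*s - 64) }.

f(t) = -5*t^2*exp(4*t)/2 + 3*t*exp(4*t) + 6*exp(4*t)

Factor the denominator: s^3 - 12*s^2 + 48*s - 64 = (s - 4)^3.
Partial fraction decomposition gives [6/(s - 4)] + [3/(s - 4)^2] + [-5/(s - 4)^3].
Invert each term: 6/(s - 4) ↔ 6e^(4t); 3/(s - 4)^2 ↔ 3t·e^(4t); -5/(s - 4)^3 ↔ (-5/2)t^2·e^(4t).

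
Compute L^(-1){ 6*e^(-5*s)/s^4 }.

Heaviside(t - 5)*((t - 5)^3)

The factor e^(-5s) signals a time shift by c = 5 (second shifting theorem).
L{t^3} = 3!/s^4 = 6/s^4, so L^-1{6/s^4} = t^3.
Hence the inverse is u(t - 5) times that function evaluated at t - 5.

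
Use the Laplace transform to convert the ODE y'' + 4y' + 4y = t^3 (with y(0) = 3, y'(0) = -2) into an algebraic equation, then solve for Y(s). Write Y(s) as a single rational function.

Laplace-transform each side.
With L{y''} = s^2 Y - s·y(0) - y'(0) and L{y'} = sY - y(0), with y(0) = 3, y'(0) = -2: the LHS transforms to (s^2 + 4*s + 4)Y - (3*s + 10).
The right side is L{t^3} = 6/s^4.
So (s^2 + 4*s + 4)Y = 6/s^4 + (3*s + 10).
Isolate Y and clear denominators.

Y(s) = (3*s^5 + 10*s^4 + 6)/(s^6 + 4*s^5 + 4*s^4)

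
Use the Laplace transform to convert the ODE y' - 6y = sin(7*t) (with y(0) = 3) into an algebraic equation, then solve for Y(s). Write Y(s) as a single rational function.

Y(s) = (3*s^2 + 154)/(s^3 - 6*s^2 + 49*s - 294)

Apply the Laplace transform to the equation.
With L{y'} = sY - y(0) = sY - 3: the LHS transforms to (s - 6)Y - (3).
The right side is L{sin(7*t)} = 7/(s^2 + 49).
So (s - 6)Y = 7/(s^2 + 49) + (3).
Isolate Y and clear denominators.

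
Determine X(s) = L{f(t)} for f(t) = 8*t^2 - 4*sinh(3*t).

By linearity of the Laplace transform, transform each term separately.
(8)·[L{t^2} = 2!/s^3 = 2/s^3]; (-4)·[L{sinh(3t)} = 3/(s^2 - 9)].

X(s) = -12/(s^2 - 9) + 16/s^3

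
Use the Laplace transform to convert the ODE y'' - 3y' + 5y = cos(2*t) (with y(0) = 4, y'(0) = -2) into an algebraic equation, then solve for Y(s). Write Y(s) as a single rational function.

Y(s) = (4*s^3 - 14*s^2 + 17*s - 56)/(s^4 - 3*s^3 + 9*s^2 - 12*s + 20)

Take the Laplace transform of both sides.
The derivative rules (L{y''} = s^2 Y - s·y(0) - y'(0) and L{y'} = sY - y(0), with y(0) = 4, y'(0) = -2) turn the left side into (s^2 - 3*s + 5)Y - (4*s - 14).
The right side is L{cos(2*t)} = s/(s^2 + 4).
So (s^2 - 3*s + 5)Y = s/(s^2 + 4) + (4*s - 14).
Divide through and combine into a single rational function.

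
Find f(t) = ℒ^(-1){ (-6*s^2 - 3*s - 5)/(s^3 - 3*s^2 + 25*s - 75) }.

f(t) = -2*exp(3*t) - 3*sin(5*t) - 4*cos(5*t)

Factor the denominator: s^3 - 3*s^2 + 25*s - 75 = (s - 3)*(s^2 + 25).
Partial fraction decomposition gives [-2/(s - 3)] + [-4*s/(s^2 + 25)] + [-15/(s^2 + 25)].
Invert each term: -2/(s - 3) ↔ -2e^(3t); -4·s/(s^2 + 25) ↔ -4cos(5t); -3·5/(s^2 + 25) ↔ -3sin(5t).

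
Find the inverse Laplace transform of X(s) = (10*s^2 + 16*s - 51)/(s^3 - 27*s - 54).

Factor the denominator: s^3 - 27*s - 54 = (s - 6)*(s + 3)^2.
Partial fraction decomposition gives [5/(s + 3)] + [(s + 3)^(-2)] + [5/(s - 6)].
Invert each term: 5/(s + 3) ↔ 5e^(-3t); 1/(s + 3)^2 ↔ t·e^(-3t); 5/(s - 6) ↔ 5e^(6t).

t*exp(-3*t) + 5*exp(6*t) + 5*exp(-3*t)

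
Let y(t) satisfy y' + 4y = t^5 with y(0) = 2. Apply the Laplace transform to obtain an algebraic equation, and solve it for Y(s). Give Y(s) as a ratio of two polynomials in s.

Y(s) = (2*s^6 + 120)/(s^7 + 4*s^6)

Apply the Laplace transform to the equation.
The derivative rules (L{y'} = sY - y(0) = sY - 2) turn the left side into (s + 4)Y - (2).
The right side is L{t^5} = 120/s^6.
So (s + 4)Y = 120/s^6 + (2).
Divide through and combine into a single rational function.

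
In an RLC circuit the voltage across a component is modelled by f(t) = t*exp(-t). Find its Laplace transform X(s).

L{t} = 1!/s^2 = 1/s^2.
By the first shifting theorem, multiplying by e^(-t) replaces s with s + 1.

X(s) = (s + 1)^(-2)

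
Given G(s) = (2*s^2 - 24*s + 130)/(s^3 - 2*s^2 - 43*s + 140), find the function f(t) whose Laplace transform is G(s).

f(t) = 5*exp(5*t) - 6*exp(4*t) + 3*exp(-7*t)

Factor the denominator: s^3 - 2*s^2 - 43*s + 140 = (s - 5)*(s - 4)*(s + 7).
Partial fraction decomposition gives [5/(s - 5)] + [-6/(s - 4)] + [3/(s + 7)].
Invert each term: 5/(s - 5) ↔ 5e^(5t); -6/(s - 4) ↔ -6e^(4t); 3/(s + 7) ↔ 3e^(-7t).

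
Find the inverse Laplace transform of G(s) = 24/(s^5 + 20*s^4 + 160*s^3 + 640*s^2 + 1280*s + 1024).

Rewrite the denominator: s^5 + 20*s^4 + 160*s^3 + 640*s^2 + 1280*s + 1024 = (s + 4)^5.
The form in (s + 4) signals a first-shifting-theorem factor e^(-4t).
Since L{t^4} = 4!/s^5 = 24/s^5, the inverse is t^4*exp(-4*t).

t^4*exp(-4*t)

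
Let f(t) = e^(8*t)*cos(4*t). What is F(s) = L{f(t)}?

L{cos(4t)} = s/(s^2 + 16).
By the first shifting theorem, multiplying by e^(8t) replaces s with s - 8.

F(s) = (s - 8)/((s - 8)^2 + 16)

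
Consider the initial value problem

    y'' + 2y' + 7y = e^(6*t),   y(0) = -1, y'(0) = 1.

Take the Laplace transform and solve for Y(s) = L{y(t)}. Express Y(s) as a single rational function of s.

Transform both sides with L{·}.
The derivative rules (L{y''} = s^2 Y - s·y(0) - y'(0) and L{y'} = sY - y(0), with y(0) = -1, y'(0) = 1) turn the left side into (s^2 + 2*s + 7)Y - (-s - 1).
The right side is L{e^(6*t)} = 1/(s - 6).
So (s^2 + 2*s + 7)Y = 1/(s - 6) + (-s - 1).
Solve for Y(s) and write it as one ratio of polynomials.

Y(s) = (-s^2 + 5*s + 7)/(s^3 - 4*s^2 - 5*s - 42)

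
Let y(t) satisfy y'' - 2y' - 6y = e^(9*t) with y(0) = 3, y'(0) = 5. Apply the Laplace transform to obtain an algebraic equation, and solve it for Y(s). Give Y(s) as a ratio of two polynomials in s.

Apply the Laplace transform to the equation.
Using L{y''} = s^2 Y - s·y(0) - y'(0) and L{y'} = sY - y(0), with y(0) = 3, y'(0) = 5, the left side becomes (s^2 - 2*s - 6)Y - (3*s - 1).
The right side is L{e^(9*t)} = 1/(s - 9).
So (s^2 - 2*s - 6)Y = 1/(s - 9) + (3*s - 1).
Solve for Y(s) and write it as one ratio of polynomials.

Y(s) = (3*s^2 - 28*s + 10)/(s^3 - 11*s^2 + 12*s + 54)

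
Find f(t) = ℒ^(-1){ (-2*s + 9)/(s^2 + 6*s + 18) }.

Complete the square in the denominator: s^2 + 6*s + 18 = (s + 3)^2 + 3^2.
Split the numerator to match: -2*s + 9 = -2·(s + 3) + 5·3.
Invert each term: -2·(s + 3)/((s + 3)^2 + 9) ↔ -2e^(-3t)cos(3t); 5·3/((s + 3)^2 + 9) ↔ 5e^(-3t)sin(3t).

f(t) = 5*exp(-3*t)*sin(3*t) - 2*exp(-3*t)*cos(3*t)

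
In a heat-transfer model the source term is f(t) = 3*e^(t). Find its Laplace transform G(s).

L{3} = 3/s.
By the first shifting theorem, multiplying by e^(t) replaces s with s - 1.

G(s) = 3/(s - 1)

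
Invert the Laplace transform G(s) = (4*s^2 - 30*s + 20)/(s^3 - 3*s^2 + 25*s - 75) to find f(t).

f(t) = -exp(3*t) - 3*sin(5*t) + 5*cos(5*t)

Factor the denominator: s^3 - 3*s^2 + 25*s - 75 = (s - 3)*(s^2 + 25).
Partial fraction decomposition gives [-1/(s - 3)] + [5*s/(s^2 + 25)] + [-15/(s^2 + 25)].
Invert each term: -1/(s - 3) ↔ -e^(3t); 5·s/(s^2 + 25) ↔ 5cos(5t); -3·5/(s^2 + 25) ↔ -3sin(5t).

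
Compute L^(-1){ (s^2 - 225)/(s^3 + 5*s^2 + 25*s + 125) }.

Factor the denominator: s^3 + 5*s^2 + 25*s + 125 = (s + 5)*(s^2 + 25).
Partial fraction decomposition gives [-4/(s + 5)] + [5*s/(s^2 + 25)] + [-25/(s^2 + 25)].
Invert each term: -4/(s + 5) ↔ -4e^(-5t); 5·s/(s^2 + 25) ↔ 5cos(5t); -5·5/(s^2 + 25) ↔ -5sin(5t).

-5*sin(5*t) + 5*cos(5*t) - 4*exp(-5*t)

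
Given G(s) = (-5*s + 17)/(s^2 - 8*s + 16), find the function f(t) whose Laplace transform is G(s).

f(t) = -3*t*exp(4*t) - 5*exp(4*t)

Factor the denominator: s^2 - 8*s + 16 = (s - 4)^2.
Partial fraction decomposition gives [-5/(s - 4)] + [-3/(s - 4)^2].
Invert each term: -5/(s - 4) ↔ -5e^(4t); -3/(s - 4)^2 ↔ -3t·e^(4t).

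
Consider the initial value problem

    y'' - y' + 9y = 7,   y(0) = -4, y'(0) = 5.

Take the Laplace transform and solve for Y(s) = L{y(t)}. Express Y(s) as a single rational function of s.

Laplace-transform each side.
The derivative rules (L{y''} = s^2 Y - s·y(0) - y'(0) and L{y'} = sY - y(0), with y(0) = -4, y'(0) = 5) turn the left side into (s^2 - s + 9)Y - (-4*s + 9).
The right side is L{7} = 7/s.
So (s^2 - s + 9)Y = 7/s + (-4*s + 9).
Divide through and combine into a single rational function.

Y(s) = (-4*s^2 + 9*s + 7)/(s^3 - s^2 + 9*s)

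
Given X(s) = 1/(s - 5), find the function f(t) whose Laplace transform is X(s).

Since L{e^(5t)} = 1/(s - 5), the inverse is e^(5*t).

f(t) = exp(5*t)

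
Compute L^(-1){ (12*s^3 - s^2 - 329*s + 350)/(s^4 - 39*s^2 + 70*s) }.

exp(5*t) + 4*exp(2*t) + 5 + 2*exp(-7*t)

Factor the denominator: s^4 - 39*s^2 + 70*s = s*(s - 5)*(s - 2)*(s + 7).
Partial fraction decomposition gives [4/(s - 2)] + [1/(s - 5)] + [5/s] + [2/(s + 7)].
Invert each term: 4/(s - 2) ↔ 4e^(2t); 1/(s - 5) ↔ e^(5t); 5/(s - 0) ↔ 5e^(0t); 2/(s + 7) ↔ 2e^(-7t).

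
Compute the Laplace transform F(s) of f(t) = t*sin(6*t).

L{sin(6t)} = 6/(s^2 + 36).
Then apply L{t·g(t)} = -d/ds[G(s)] with G(s) = 6/(s^2 + 36):
differentiating 1 time and applying the sign gives 12*s/(s^2 + 36)^2.

F(s) = 12*s/(s^2 + 36)^2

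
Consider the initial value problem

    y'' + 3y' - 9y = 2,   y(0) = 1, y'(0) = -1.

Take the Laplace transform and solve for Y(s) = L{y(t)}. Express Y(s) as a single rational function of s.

Transform both sides with L{·}.
Using L{y''} = s^2 Y - s·y(0) - y'(0) and L{y'} = sY - y(0), with y(0) = 1, y'(0) = -1, the left side becomes (s^2 + 3*s - 9)Y - (s + 2).
The right side is L{2} = 2/s.
So (s^2 + 3*s - 9)Y = 2/s + (s + 2).
Solve for Y(s) and write it as one ratio of polynomials.

Y(s) = (s^2 + 2*s + 2)/(s^3 + 3*s^2 - 9*s)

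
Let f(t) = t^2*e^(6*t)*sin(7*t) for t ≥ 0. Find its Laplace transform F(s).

F(s) = 14*(3*s^2 - 36*s + 59)/(s^2 - 12*s + 85)^3

L{sin(7t)} = 7/(s^2 + 49).
Multiplying by e^(6t) shifts s → s - 6, so L{e^(6*t)*sin(7*t)} = 7/((s - 6)^2 + 49).
Then apply L{t^2·g(t)} = (-1)^2 d^2/ds^2[G(s)] with G(s) = 7/((s - 6)^2 + 49):
differentiating 2 times and applying the sign gives 14*(3*s^2 - 36*s + 59)/(s^2 - 12*s + 85)^3.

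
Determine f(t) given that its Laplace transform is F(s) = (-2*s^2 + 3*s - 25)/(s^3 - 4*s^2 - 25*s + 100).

Factor the denominator: s^3 - 4*s^2 - 25*s + 100 = (s - 5)*(s - 4)*(s + 5).
Partial fraction decomposition gives [-6/(s - 5)] + [-1/(s + 5)] + [5/(s - 4)].
Invert each term: -6/(s - 5) ↔ -6e^(5t); -1/(s + 5) ↔ -e^(-5t); 5/(s - 4) ↔ 5e^(4t).

f(t) = -6*exp(5*t) + 5*exp(4*t) - exp(-5*t)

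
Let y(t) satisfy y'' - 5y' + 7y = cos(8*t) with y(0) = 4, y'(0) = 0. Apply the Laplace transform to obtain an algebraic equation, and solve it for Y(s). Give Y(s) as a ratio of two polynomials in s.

Y(s) = (4*s^3 - 20*s^2 + 257*s - 1280)/(s^4 - 5*s^3 + 71*s^2 - 320*s + 448)

Transform both sides with L{·}.
With L{y''} = s^2 Y - s·y(0) - y'(0) and L{y'} = sY - y(0), with y(0) = 4, y'(0) = 0: the LHS transforms to (s^2 - 5*s + 7)Y - (4*s - 20).
The right side is L{cos(8*t)} = s/(s^2 + 64).
So (s^2 - 5*s + 7)Y = s/(s^2 + 64) + (4*s - 20).
Solve for Y(s) and write it as one ratio of polynomials.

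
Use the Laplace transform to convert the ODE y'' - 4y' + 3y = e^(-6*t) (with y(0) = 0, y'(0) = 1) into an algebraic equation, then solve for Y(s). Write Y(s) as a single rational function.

Y(s) = (s + 7)/(s^3 + 2*s^2 - 21*s + 18)

Laplace-transform each side.
The derivative rules (L{y''} = s^2 Y - s·y(0) - y'(0) and L{y'} = sY - y(0), with y(0) = 0, y'(0) = 1) turn the left side into (s^2 - 4*s + 3)Y - (1).
The right side is L{e^(-6*t)} = 1/(s + 6).
So (s^2 - 4*s + 3)Y = 1/(s + 6) + (1).
Divide through and combine into a single rational function.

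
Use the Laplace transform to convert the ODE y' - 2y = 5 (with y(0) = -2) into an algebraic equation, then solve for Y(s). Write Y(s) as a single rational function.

Y(s) = (-2*s + 5)/(s^2 - 2*s)

Transform both sides with L{·}.
Using L{y'} = sY - y(0) = sY - (-2), the left side becomes (s - 2)Y - (-2).
The right side is L{5} = 5/s.
So (s - 2)Y = 5/s + (-2).
Isolate Y and clear denominators.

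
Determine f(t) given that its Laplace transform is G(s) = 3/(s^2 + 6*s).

f(t) = exp(-3*t)*sinh(3*t)

Rewrite the denominator: s^2 + 6*s = (s + 3)^2 - 9.
The form in (s + 3) signals a first-shifting-theorem factor e^(-3t).
Since L{sinh(3t)} = 3/(s^2 - 9), the inverse is exp(-3*t)*sinh(3*t).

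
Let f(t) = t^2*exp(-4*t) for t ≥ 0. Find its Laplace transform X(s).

X(s) = 2/(s + 4)^3

L{e^(-4t)} = 1/(s + 4).
Then apply L{t^2·g(t)} = (-1)^2 d^2/ds^2[G(s)] with G(s) = 1/(s + 4):
differentiating 2 times and applying the sign gives 2/(s + 4)^3.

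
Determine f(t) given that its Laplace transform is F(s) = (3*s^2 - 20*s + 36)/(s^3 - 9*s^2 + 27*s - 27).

Factor the denominator: s^3 - 9*s^2 + 27*s - 27 = (s - 3)^3.
Partial fraction decomposition gives [3/(s - 3)] + [-2/(s - 3)^2] + [3/(s - 3)^3].
Invert each term: 3/(s - 3) ↔ 3e^(3t); -2/(s - 3)^2 ↔ -2t·e^(3t); 3/(s - 3)^3 ↔ (3/2)t^2·e^(3t).

f(t) = 3*t^2*exp(3*t)/2 - 2*t*exp(3*t) + 3*exp(3*t)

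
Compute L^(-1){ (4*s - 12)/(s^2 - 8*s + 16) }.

Factor the denominator: s^2 - 8*s + 16 = (s - 4)^2.
Partial fraction decomposition gives [4/(s - 4)] + [4/(s - 4)^2].
Invert each term: 4/(s - 4) ↔ 4e^(4t); 4/(s - 4)^2 ↔ 4t·e^(4t).

4*t*exp(4*t) + 4*exp(4*t)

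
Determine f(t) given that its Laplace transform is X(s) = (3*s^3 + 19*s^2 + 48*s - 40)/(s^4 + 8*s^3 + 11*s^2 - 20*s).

f(t) = exp(t) + 2 - 6*exp(-4*t) + 6*exp(-5*t)

Factor the denominator: s^4 + 8*s^3 + 11*s^2 - 20*s = s*(s - 1)*(s + 4)*(s + 5).
Partial fraction decomposition gives [1/(s - 1)] + [2/s] + [6/(s + 5)] + [-6/(s + 4)].
Invert each term: 1/(s - 1) ↔ e^(t); 2/(s - 0) ↔ 2e^(0t); 6/(s + 5) ↔ 6e^(-5t); -6/(s + 4) ↔ -6e^(-4t).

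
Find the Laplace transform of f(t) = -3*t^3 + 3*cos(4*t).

The transform is linear, so treat each term independently.
(-3)·[L{t^3} = 3!/s^4 = 6/s^4]; (3)·[L{cos(4t)} = s/(s^2 + 16)].

3*s/(s^2 + 16) - 18/s^4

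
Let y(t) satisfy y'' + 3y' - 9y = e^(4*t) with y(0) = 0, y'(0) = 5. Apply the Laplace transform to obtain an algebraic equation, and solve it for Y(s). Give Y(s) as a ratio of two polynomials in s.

Transform both sides with L{·}.
The derivative rules (L{y''} = s^2 Y - s·y(0) - y'(0) and L{y'} = sY - y(0), with y(0) = 0, y'(0) = 5) turn the left side into (s^2 + 3*s - 9)Y - (5).
The right side is L{e^(4*t)} = 1/(s - 4).
So (s^2 + 3*s - 9)Y = 1/(s - 4) + (5).
Solve for Y(s) and write it as one ratio of polynomials.

Y(s) = (5*s - 19)/(s^3 - s^2 - 21*s + 36)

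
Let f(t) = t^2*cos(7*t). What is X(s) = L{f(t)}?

X(s) = 2*s*(s^2 - 147)/(s^2 + 49)^3

L{cos(7t)} = s/(s^2 + 49).
Then apply L{t^2·g(t)} = (-1)^2 d^2/ds^2[G(s)] with G(s) = s/(s^2 + 49):
differentiating 2 times and applying the sign gives 2*s*(s^2 - 147)/(s^2 + 49)^3.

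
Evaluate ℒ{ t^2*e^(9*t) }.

L{e^(9t)} = 1/(s - 9).
Then apply L{t^2·g(t)} = (-1)^2 d^2/ds^2[G(s)] with G(s) = 1/(s - 9):
differentiating 2 times and applying the sign gives 2/(s - 9)^3.

2/(s - 9)^3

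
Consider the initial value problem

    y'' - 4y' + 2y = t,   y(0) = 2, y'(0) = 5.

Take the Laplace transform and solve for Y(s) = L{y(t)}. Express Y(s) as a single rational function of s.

Take the Laplace transform of both sides.
With L{y''} = s^2 Y - s·y(0) - y'(0) and L{y'} = sY - y(0), with y(0) = 2, y'(0) = 5: the LHS transforms to (s^2 - 4*s + 2)Y - (2*s - 3).
The right side is L{t} = s^(-2).
So (s^2 - 4*s + 2)Y = s^(-2) + (2*s - 3).
Solve for Y(s) and write it as one ratio of polynomials.

Y(s) = (2*s^3 - 3*s^2 + 1)/(s^4 - 4*s^3 + 2*s^2)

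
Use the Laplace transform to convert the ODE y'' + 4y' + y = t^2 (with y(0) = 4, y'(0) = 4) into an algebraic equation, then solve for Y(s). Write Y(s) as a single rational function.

Laplace-transform each side.
Using L{y''} = s^2 Y - s·y(0) - y'(0) and L{y'} = sY - y(0), with y(0) = 4, y'(0) = 4, the left side becomes (s^2 + 4*s + 1)Y - (4*s + 20).
The right side is L{t^2} = 2/s^3.
So (s^2 + 4*s + 1)Y = 2/s^3 + (4*s + 20).
Divide through and combine into a single rational function.

Y(s) = (4*s^4 + 20*s^3 + 2)/(s^5 + 4*s^4 + s^3)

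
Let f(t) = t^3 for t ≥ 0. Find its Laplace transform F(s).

L{t^3} = 3!/s^4 = 6/s^4.

F(s) = 6/s^4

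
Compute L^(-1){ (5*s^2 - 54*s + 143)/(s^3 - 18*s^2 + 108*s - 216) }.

-t^2*exp(6*t)/2 + 6*t*exp(6*t) + 5*exp(6*t)

Factor the denominator: s^3 - 18*s^2 + 108*s - 216 = (s - 6)^3.
Partial fraction decomposition gives [5/(s - 6)] + [6/(s - 6)^2] + [-1/(s - 6)^3].
Invert each term: 5/(s - 6) ↔ 5e^(6t); 6/(s - 6)^2 ↔ 6t·e^(6t); -1/(s - 6)^3 ↔ (-1/2)t^2·e^(6t).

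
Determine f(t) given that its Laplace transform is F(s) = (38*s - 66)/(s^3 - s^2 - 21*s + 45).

f(t) = 6*t*exp(3*t) + 4*exp(3*t) - 4*exp(-5*t)

Factor the denominator: s^3 - s^2 - 21*s + 45 = (s - 3)^2*(s + 5).
Partial fraction decomposition gives [4/(s - 3)] + [6/(s - 3)^2] + [-4/(s + 5)].
Invert each term: 4/(s - 3) ↔ 4e^(3t); 6/(s - 3)^2 ↔ 6t·e^(3t); -4/(s + 5) ↔ -4e^(-5t).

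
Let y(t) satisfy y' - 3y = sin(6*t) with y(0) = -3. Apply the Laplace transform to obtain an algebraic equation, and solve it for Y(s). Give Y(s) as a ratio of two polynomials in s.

Y(s) = (-3*s^2 - 102)/(s^3 - 3*s^2 + 36*s - 108)

Laplace-transform each side.
Using L{y'} = sY - y(0) = sY - (-3), the left side becomes (s - 3)Y - (-3).
The right side is L{sin(6*t)} = 6/(s^2 + 36).
So (s - 3)Y = 6/(s^2 + 36) + (-3).
Divide through and combine into a single rational function.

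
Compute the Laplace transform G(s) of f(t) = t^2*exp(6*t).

G(s) = 2/(s - 6)^3

L{e^(6t)} = 1/(s - 6).
Then apply L{t^2·g(t)} = (-1)^2 d^2/ds^2[H(s)] with H(s) = 1/(s - 6):
differentiating 2 times and applying the sign gives 2/(s - 6)^3.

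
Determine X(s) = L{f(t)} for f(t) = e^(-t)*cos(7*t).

L{cos(7t)} = s/(s^2 + 49).
By the first shifting theorem, multiplying by e^(-t) replaces s with s + 1.

X(s) = (s + 1)/((s + 1)^2 + 49)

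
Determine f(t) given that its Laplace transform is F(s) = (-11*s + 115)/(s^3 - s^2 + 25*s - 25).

f(t) = 4*exp(t) - 3*sin(5*t) - 4*cos(5*t)

Factor the denominator: s^3 - s^2 + 25*s - 25 = (s - 1)*(s^2 + 25).
Partial fraction decomposition gives [4/(s - 1)] + [-4*s/(s^2 + 25)] + [-15/(s^2 + 25)].
Invert each term: 4/(s - 1) ↔ 4e^(t); -4·s/(s^2 + 25) ↔ -4cos(5t); -3·5/(s^2 + 25) ↔ -3sin(5t).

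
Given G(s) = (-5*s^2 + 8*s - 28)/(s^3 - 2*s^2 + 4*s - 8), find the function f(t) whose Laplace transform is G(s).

Factor the denominator: s^3 - 2*s^2 + 4*s - 8 = (s - 2)*(s^2 + 4).
Partial fraction decomposition gives [-4/(s - 2)] + [-s/(s^2 + 4)] + [6/(s^2 + 4)].
Invert each term: -4/(s - 2) ↔ -4e^(2t); -1·s/(s^2 + 4) ↔ -cos(2t); 3·2/(s^2 + 4) ↔ 3sin(2t).

f(t) = -4*exp(2*t) + 3*sin(2*t) - cos(2*t)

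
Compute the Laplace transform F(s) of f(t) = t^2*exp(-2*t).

F(s) = 2/(s + 2)^3

L{e^(-2t)} = 1/(s + 2).
Then apply L{t^2·g(t)} = (-1)^2 d^2/ds^2[G(s)] with G(s) = 1/(s + 2):
differentiating 2 times and applying the sign gives 2/(s + 2)^3.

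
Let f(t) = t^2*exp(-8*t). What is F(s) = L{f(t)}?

L{e^(-8t)} = 1/(s + 8).
Then apply L{t^2·g(t)} = (-1)^2 d^2/ds^2[G(s)] with G(s) = 1/(s + 8):
differentiating 2 times and applying the sign gives 2/(s + 8)^3.

F(s) = 2/(s + 8)^3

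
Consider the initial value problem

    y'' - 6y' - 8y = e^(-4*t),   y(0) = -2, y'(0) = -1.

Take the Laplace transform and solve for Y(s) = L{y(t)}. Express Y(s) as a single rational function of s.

Y(s) = (-2*s^2 + 3*s + 45)/(s^3 - 2*s^2 - 32*s - 32)

Transform both sides with L{·}.
With L{y''} = s^2 Y - s·y(0) - y'(0) and L{y'} = sY - y(0), with y(0) = -2, y'(0) = -1: the LHS transforms to (s^2 - 6*s - 8)Y - (-2*s + 11).
The right side is L{e^(-4*t)} = 1/(s + 4).
So (s^2 - 6*s - 8)Y = 1/(s + 4) + (-2*s + 11).
Isolate Y and clear denominators.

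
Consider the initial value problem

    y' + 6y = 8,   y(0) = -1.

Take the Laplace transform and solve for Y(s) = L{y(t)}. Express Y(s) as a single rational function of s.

Y(s) = (-s + 8)/(s^2 + 6*s)

Transform both sides with L{·}.
With L{y'} = sY - y(0) = sY - (-1): the LHS transforms to (s + 6)Y - (-1).
The right side is L{8} = 8/s.
So (s + 6)Y = 8/s + (-1).
Divide through and combine into a single rational function.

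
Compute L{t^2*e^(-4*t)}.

2/(s + 4)^3

L{e^(-4t)} = 1/(s + 4).
Then apply L{t^2·g(t)} = (-1)^2 d^2/ds^2[H(s)] with H(s) = 1/(s + 4):
differentiating 2 times and applying the sign gives 2/(s + 4)^3.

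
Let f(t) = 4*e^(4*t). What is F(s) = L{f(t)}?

L{4} = 4/s.
By the first shifting theorem, multiplying by e^(4t) replaces s with s - 4.

F(s) = 4/(s - 4)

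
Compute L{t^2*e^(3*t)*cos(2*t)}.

L{cos(2t)} = s/(s^2 + 4).
Multiplying by e^(3t) shifts s → s - 3, so L{e^(3*t)*cos(2*t)} = (s - 3)/((s - 3)^2 + 4).
Then apply L{t^2·g(t)} = (-1)^2 d^2/ds^2[G(s)] with G(s) = (s - 3)/((s - 3)^2 + 4):
differentiating 2 times and applying the sign gives 2*(s - 3)*(s^2 - 6*s - 3)/(s^2 - 6*s + 13)^3.

2*(s - 3)*(s^2 - 6*s - 3)/(s^2 - 6*s + 13)^3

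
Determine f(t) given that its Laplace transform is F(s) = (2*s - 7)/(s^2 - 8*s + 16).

Factor the denominator: s^2 - 8*s + 16 = (s - 4)^2.
Partial fraction decomposition gives [2/(s - 4)] + [(s - 4)^(-2)].
Invert each term: 2/(s - 4) ↔ 2e^(4t); 1/(s - 4)^2 ↔ t·e^(4t).

f(t) = t*exp(4*t) + 2*exp(4*t)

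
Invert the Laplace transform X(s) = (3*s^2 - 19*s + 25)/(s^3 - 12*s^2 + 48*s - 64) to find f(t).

Factor the denominator: s^3 - 12*s^2 + 48*s - 64 = (s - 4)^3.
Partial fraction decomposition gives [3/(s - 4)] + [5/(s - 4)^2] + [-3/(s - 4)^3].
Invert each term: 3/(s - 4) ↔ 3e^(4t); 5/(s - 4)^2 ↔ 5t·e^(4t); -3/(s - 4)^3 ↔ (-3/2)t^2·e^(4t).

f(t) = -3*t^2*exp(4*t)/2 + 5*t*exp(4*t) + 3*exp(4*t)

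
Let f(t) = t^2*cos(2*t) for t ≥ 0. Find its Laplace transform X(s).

X(s) = 2*s*(s^2 - 12)/(s^2 + 4)^3

L{cos(2t)} = s/(s^2 + 4).
Then apply L{t^2·g(t)} = (-1)^2 d^2/ds^2[G(s)] with G(s) = s/(s^2 + 4):
differentiating 2 times and applying the sign gives 2*s*(s^2 - 12)/(s^2 + 4)^3.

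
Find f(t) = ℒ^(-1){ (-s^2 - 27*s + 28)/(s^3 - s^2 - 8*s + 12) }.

f(t) = -6*t*exp(2*t) - 5*exp(2*t) + 4*exp(-3*t)

Factor the denominator: s^3 - s^2 - 8*s + 12 = (s - 2)^2*(s + 3).
Partial fraction decomposition gives [-5/(s - 2)] + [-6/(s - 2)^2] + [4/(s + 3)].
Invert each term: -5/(s - 2) ↔ -5e^(2t); -6/(s - 2)^2 ↔ -6t·e^(2t); 4/(s + 3) ↔ 4e^(-3t).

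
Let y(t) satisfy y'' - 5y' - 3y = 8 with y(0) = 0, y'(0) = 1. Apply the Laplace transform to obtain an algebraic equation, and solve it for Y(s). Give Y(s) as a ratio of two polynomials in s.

Y(s) = (s + 8)/(s^3 - 5*s^2 - 3*s)

Apply the Laplace transform to the equation.
Using L{y''} = s^2 Y - s·y(0) - y'(0) and L{y'} = sY - y(0), with y(0) = 0, y'(0) = 1, the left side becomes (s^2 - 5*s - 3)Y - (1).
The right side is L{8} = 8/s.
So (s^2 - 5*s - 3)Y = 8/s + (1).
Isolate Y and clear denominators.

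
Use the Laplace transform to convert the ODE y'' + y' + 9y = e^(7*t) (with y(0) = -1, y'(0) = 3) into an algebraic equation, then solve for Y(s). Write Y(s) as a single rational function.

Y(s) = (-s^2 + 9*s - 13)/(s^3 - 6*s^2 + 2*s - 63)

Apply the Laplace transform to the equation.
The derivative rules (L{y''} = s^2 Y - s·y(0) - y'(0) and L{y'} = sY - y(0), with y(0) = -1, y'(0) = 3) turn the left side into (s^2 + s + 9)Y - (-s + 2).
The right side is L{e^(7*t)} = 1/(s - 7).
So (s^2 + s + 9)Y = 1/(s - 7) + (-s + 2).
Isolate Y and clear denominators.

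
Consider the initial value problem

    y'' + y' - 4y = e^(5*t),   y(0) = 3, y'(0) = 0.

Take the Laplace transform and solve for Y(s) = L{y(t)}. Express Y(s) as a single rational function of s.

Y(s) = (3*s^2 - 12*s - 14)/(s^3 - 4*s^2 - 9*s + 20)

Laplace-transform each side.
Using L{y''} = s^2 Y - s·y(0) - y'(0) and L{y'} = sY - y(0), with y(0) = 3, y'(0) = 0, the left side becomes (s^2 + s - 4)Y - (3*s + 3).
The right side is L{e^(5*t)} = 1/(s - 5).
So (s^2 + s - 4)Y = 1/(s - 5) + (3*s + 3).
Solve for Y(s) and write it as one ratio of polynomials.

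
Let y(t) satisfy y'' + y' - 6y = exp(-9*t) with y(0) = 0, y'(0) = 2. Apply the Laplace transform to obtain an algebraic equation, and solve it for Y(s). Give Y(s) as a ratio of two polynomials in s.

Y(s) = (2*s + 19)/(s^3 + 10*s^2 + 3*s - 54)

Apply the Laplace transform to the equation.
The derivative rules (L{y''} = s^2 Y - s·y(0) - y'(0) and L{y'} = sY - y(0), with y(0) = 0, y'(0) = 2) turn the left side into (s^2 + s - 6)Y - (2).
The right side is L{exp(-9*t)} = 1/(s + 9).
So (s^2 + s - 6)Y = 1/(s + 9) + (2).
Solve for Y(s) and write it as one ratio of polynomials.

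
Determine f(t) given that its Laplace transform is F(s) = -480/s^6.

f(t) = -4*t^5

Since L{t^5} = 5!/s^6 = 120/s^6, the inverse is t^5, scaled by -4.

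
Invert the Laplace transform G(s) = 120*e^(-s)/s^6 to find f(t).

The factor e^(-s) signals a time shift by c = 1 (second shifting theorem).
L{t^5} = 5!/s^6 = 120/s^6, so L^-1{120/s^6} = t^5.
Hence the inverse is u(t - 1) times that function evaluated at t - 1.

f(t) = Heaviside(t - 1)*((t - 1)^5)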